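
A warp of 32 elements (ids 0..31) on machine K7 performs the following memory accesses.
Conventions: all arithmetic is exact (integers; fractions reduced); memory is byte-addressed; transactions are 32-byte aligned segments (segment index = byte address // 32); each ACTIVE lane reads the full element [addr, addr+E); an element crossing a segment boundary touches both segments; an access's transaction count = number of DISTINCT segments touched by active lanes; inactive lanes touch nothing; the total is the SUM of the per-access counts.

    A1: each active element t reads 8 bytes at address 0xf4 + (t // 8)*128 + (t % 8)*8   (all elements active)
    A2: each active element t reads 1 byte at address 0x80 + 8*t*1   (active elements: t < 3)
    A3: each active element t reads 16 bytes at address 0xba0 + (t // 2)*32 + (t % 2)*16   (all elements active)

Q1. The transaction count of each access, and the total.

A1: 12 transactions
A2: 1 transaction
A3: 16 transactions

Answer: 12,1,16; total 29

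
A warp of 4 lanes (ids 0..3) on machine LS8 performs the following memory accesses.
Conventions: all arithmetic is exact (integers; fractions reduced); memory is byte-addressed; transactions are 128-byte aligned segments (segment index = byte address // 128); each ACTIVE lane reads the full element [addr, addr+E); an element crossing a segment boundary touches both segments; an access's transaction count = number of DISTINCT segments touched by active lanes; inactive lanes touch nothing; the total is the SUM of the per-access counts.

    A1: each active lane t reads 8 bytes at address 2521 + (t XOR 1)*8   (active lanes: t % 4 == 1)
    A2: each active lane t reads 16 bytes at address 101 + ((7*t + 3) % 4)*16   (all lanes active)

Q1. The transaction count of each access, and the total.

A1: 1 transaction
A2: 2 transactions

Answer: 1,2; total 3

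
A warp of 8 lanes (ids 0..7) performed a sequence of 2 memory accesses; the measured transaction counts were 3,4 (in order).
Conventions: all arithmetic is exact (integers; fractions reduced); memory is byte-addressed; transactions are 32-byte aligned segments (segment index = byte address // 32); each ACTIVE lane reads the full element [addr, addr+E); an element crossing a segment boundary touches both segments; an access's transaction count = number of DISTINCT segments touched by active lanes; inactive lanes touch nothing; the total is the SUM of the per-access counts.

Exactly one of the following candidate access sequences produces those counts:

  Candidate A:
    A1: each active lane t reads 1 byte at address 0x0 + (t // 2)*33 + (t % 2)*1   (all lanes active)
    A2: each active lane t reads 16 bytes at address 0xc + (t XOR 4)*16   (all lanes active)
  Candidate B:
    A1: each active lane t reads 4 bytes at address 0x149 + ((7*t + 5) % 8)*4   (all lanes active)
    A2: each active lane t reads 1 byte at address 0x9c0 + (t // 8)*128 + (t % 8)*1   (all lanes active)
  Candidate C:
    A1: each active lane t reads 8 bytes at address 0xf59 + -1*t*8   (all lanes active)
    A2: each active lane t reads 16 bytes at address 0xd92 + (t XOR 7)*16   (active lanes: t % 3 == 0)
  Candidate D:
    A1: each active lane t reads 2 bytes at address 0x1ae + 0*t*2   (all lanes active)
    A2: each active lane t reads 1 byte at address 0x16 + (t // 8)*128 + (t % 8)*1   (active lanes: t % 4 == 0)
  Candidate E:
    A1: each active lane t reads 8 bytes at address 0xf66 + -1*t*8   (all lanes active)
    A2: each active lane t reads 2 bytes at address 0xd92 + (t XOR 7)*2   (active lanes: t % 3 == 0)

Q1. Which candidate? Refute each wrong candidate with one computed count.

A: A1 gives 4 transactions, not 3
B: A1 gives 2 transactions, not 3
D: A1 gives 1 transaction, not 3
E: A2 gives 2 transactions, not 4
C: all counts match (3,4)

Answer: C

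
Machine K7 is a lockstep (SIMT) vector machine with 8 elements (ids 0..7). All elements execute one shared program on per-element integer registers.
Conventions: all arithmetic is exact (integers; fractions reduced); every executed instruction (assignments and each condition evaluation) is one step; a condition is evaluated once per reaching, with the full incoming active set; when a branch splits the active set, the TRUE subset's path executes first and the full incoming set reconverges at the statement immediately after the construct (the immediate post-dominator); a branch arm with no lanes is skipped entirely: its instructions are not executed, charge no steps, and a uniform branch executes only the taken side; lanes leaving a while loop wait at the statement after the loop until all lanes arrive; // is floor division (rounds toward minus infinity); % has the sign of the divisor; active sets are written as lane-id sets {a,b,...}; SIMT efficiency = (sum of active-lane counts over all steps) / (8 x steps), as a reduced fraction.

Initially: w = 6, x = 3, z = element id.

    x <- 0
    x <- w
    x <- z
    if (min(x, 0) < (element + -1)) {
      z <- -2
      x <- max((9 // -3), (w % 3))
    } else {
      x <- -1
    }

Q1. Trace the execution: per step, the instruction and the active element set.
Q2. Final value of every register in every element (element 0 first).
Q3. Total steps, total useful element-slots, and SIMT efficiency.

step 0: x <- 0                       {0,1,2,3,4,5,6,7}
step 1: x <- w                       {0,1,2,3,4,5,6,7}
step 2: x <- z                       {0,1,2,3,4,5,6,7}
step 3: eval (min(x, 0) < (element + -1)) {0,1,2,3,4,5,6,7}
step 4: z <- -2                      {2,3,4,5,6,7}
step 5: x <- max((9 // -3), (w % 3)) {2,3,4,5,6,7}
step 6: x <- -1                      {0,1}

Answer: 7 steps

w: 6,6,6,6,6,6,6,6
x: -1,-1,0,0,0,0,0,0
z: 0,1,-2,-2,-2,-2,-2,-2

steps = 7; useful = 46; efficiency = 46/56 = 23/28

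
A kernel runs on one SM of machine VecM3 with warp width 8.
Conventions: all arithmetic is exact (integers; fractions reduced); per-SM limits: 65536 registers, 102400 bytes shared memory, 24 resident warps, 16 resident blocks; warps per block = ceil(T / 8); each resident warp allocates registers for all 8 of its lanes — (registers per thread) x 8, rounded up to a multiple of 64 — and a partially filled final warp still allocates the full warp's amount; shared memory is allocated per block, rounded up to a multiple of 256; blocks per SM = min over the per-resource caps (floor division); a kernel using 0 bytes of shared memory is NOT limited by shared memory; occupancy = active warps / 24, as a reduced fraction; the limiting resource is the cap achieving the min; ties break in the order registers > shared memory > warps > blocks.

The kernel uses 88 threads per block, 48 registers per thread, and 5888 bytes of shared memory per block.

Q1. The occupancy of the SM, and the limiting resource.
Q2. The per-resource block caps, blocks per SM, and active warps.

Answer: occupancy 11/12, limited by warps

registers: 15 blocks
shared memory: 17 blocks
warps: 2 blocks
blocks: 16 blocks

Answer: 2 blocks, 22 active warps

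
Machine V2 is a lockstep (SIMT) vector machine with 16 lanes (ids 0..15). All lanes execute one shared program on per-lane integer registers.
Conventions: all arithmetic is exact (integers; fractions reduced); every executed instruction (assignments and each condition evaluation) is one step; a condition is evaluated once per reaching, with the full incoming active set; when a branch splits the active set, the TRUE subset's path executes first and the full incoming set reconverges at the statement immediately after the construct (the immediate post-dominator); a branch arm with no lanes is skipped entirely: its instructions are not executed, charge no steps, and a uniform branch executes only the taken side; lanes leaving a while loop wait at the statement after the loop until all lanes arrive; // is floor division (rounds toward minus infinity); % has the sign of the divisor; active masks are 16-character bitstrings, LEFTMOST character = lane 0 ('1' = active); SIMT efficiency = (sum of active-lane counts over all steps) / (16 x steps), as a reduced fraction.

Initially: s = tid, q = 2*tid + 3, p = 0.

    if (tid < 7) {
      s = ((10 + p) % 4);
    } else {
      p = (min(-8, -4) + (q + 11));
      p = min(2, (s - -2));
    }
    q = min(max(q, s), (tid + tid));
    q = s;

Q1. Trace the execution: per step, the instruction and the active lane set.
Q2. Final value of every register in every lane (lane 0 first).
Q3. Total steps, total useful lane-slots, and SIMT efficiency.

step 0: eval (tid < 7)               1111111111111111
step 1: s <- ((10 + p) % 4)          1111111000000000
step 2: p <- (min(-8, -4) + (q + 11)) 0000000111111111
step 3: p <- min(2, (s - -2))        0000000111111111
step 4: q <- min(max(q, s), (tid + tid)) 1111111111111111
step 5: q <- s                       1111111111111111

Answer: 6 steps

s: 2,2,2,2,2,2,2,7,8,9,10,11,12,13,14,15
q: 2,2,2,2,2,2,2,7,8,9,10,11,12,13,14,15
p: 0,0,0,0,0,0,0,2,2,2,2,2,2,2,2,2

steps = 6; useful = 73; efficiency = 73/96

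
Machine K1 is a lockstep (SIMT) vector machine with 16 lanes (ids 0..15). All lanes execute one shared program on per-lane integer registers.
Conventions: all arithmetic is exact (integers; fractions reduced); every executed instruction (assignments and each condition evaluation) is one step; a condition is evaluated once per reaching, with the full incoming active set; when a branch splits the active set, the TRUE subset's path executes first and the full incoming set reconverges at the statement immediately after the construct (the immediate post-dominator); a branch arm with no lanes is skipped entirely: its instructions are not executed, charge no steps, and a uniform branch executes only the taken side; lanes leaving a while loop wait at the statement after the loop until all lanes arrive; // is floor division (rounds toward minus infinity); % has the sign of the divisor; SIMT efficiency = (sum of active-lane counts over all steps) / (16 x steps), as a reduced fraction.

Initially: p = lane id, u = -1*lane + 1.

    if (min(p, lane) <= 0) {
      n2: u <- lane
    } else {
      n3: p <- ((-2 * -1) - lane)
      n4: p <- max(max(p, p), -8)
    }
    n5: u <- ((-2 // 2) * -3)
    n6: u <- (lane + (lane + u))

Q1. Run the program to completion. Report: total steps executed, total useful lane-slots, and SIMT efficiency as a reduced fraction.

Answer: 6 steps, 79 useful, 79/96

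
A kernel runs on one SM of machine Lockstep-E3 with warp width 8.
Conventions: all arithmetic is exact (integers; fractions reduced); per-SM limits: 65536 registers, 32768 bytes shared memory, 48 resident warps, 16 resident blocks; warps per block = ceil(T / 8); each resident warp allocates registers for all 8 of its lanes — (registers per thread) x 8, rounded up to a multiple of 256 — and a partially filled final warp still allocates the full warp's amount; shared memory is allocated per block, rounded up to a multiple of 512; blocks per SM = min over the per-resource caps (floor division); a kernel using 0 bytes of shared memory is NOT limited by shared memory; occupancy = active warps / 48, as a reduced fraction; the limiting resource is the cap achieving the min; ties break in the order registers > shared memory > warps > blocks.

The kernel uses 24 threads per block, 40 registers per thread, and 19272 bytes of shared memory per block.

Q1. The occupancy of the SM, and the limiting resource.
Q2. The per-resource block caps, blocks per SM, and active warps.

Answer: occupancy 1/16, limited by shared memory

registers: 42 blocks
shared memory: 1 block
warps: 16 blocks
blocks: 16 blocks

Answer: 1 block, 3 active warps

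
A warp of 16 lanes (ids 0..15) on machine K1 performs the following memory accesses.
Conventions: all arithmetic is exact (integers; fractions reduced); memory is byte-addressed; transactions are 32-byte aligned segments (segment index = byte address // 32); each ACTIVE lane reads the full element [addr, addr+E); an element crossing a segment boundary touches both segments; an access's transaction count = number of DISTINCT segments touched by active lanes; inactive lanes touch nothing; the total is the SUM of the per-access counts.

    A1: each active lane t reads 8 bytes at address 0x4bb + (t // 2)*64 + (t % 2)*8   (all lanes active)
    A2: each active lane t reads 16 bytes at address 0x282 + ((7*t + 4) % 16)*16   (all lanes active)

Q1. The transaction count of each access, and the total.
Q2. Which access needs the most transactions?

A1: 16 transactions
A2: 9 transactions

Answer: 16,9; total 25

Answer: A1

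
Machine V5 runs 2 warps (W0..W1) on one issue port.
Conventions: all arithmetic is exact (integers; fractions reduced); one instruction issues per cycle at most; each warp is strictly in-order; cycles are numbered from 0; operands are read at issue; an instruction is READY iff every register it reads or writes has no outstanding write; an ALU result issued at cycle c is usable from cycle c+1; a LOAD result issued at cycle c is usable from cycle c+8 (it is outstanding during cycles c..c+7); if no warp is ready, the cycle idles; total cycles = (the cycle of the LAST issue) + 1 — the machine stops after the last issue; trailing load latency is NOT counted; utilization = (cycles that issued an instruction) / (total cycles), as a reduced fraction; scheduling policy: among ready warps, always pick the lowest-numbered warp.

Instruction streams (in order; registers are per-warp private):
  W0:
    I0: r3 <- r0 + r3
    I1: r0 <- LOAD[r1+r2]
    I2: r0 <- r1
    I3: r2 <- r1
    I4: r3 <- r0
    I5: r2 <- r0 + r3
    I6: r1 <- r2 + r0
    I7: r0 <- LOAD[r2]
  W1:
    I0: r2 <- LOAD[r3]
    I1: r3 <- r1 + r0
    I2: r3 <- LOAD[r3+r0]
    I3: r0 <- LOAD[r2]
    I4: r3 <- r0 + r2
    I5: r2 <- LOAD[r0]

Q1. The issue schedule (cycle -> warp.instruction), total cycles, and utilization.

cycle 0: W0.I0
cycle 1: W0.I1
cycle 2: W1.I0
cycle 3: W1.I1
cycle 4: W1.I2
cycle 5: idle
cycle 6: idle
cycle 7: idle
cycle 8: idle
cycle 9: W0.I2
cycle 10: W0.I3
cycle 11: W0.I4
cycle 12: W0.I5
cycle 13: W0.I6
cycle 14: W0.I7
cycle 15: W1.I3
cycle 16: idle
cycle 17: idle
cycle 18: idle
cycle 19: idle
cycle 20: idle
cycle 21: idle
cycle 22: idle
cycle 23: W1.I4
cycle 24: W1.I5

Answer: 25 cycles, utilization 14/25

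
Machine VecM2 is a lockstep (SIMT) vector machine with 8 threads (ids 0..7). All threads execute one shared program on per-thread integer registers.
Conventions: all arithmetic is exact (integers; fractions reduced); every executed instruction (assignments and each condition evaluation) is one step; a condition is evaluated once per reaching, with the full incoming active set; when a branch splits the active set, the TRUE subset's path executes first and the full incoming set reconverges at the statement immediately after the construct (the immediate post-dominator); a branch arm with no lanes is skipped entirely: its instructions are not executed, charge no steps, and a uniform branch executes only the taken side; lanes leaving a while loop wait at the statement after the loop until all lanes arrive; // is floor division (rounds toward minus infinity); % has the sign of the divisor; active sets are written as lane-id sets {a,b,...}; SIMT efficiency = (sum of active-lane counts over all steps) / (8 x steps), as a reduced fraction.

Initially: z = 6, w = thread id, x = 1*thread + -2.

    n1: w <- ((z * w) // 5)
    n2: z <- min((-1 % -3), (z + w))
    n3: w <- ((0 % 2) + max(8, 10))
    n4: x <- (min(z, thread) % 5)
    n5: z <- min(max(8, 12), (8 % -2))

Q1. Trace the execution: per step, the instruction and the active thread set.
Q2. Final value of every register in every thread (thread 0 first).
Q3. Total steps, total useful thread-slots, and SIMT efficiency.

step 0: w <- ((z * w) // 5)          {0,1,2,3,4,5,6,7}
step 1: z <- min((-1 % -3), (z + w)) {0,1,2,3,4,5,6,7}
step 2: w <- ((0 % 2) + max(8, 10))  {0,1,2,3,4,5,6,7}
step 3: x <- (min(z, thread) % 5)    {0,1,2,3,4,5,6,7}
step 4: z <- min(max(8, 12), (8 % -2)) {0,1,2,3,4,5,6,7}

Answer: 5 steps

z: 0,0,0,0,0,0,0,0
w: 10,10,10,10,10,10,10,10
x: 4,4,4,4,4,4,4,4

steps = 5; useful = 40; efficiency = 40/40 = 1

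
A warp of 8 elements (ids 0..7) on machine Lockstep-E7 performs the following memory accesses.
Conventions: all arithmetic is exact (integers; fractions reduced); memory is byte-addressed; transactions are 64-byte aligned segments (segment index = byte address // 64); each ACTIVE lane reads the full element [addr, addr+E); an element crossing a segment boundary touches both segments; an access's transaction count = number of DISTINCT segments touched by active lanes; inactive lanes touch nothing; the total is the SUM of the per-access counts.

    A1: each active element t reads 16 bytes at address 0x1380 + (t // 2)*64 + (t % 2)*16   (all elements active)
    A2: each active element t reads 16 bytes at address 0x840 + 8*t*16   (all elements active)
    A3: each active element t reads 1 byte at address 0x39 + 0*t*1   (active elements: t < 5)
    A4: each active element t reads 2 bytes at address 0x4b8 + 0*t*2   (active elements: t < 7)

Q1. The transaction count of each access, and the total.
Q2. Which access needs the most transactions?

A1: 4 transactions
A2: 8 transactions
A3: 1 transaction
A4: 1 transaction

Answer: 4,8,1,1; total 14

Answer: A2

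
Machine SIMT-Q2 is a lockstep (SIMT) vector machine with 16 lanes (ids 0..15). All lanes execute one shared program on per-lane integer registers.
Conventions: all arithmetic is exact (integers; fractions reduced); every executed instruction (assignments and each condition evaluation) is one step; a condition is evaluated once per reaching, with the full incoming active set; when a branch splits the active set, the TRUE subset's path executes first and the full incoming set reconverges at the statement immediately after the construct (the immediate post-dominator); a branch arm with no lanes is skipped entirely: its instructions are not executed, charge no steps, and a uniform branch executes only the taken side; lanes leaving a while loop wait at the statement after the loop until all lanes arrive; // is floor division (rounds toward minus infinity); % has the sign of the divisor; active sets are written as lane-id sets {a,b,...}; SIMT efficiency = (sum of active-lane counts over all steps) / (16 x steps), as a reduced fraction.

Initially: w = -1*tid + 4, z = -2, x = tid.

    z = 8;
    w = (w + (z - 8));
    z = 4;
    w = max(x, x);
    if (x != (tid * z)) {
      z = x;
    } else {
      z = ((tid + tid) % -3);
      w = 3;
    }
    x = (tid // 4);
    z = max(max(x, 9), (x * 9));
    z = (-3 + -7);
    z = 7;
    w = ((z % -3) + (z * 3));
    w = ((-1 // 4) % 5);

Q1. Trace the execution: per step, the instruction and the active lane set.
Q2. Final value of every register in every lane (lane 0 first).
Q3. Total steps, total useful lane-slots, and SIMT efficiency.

step 0: z <- 8                       {0,1,2,3,4,5,6,7,8,9,10,11,12,13,14,15}
step 1: w <- (w + (z - 8))           {0,1,2,3,4,5,6,7,8,9,10,11,12,13,14,15}
step 2: z <- 4                       {0,1,2,3,4,5,6,7,8,9,10,11,12,13,14,15}
step 3: w <- max(x, x)               {0,1,2,3,4,5,6,7,8,9,10,11,12,13,14,15}
step 4: eval (x != (tid * z))        {0,1,2,3,4,5,6,7,8,9,10,11,12,13,14,15}
step 5: z <- x                       {1,2,3,4,5,6,7,8,9,10,11,12,13,14,15}
step 6: z <- ((tid + tid) % -3)      {0}
step 7: w <- 3                       {0}
step 8: x <- (tid // 4)              {0,1,2,3,4,5,6,7,8,9,10,11,12,13,14,15}
step 9: z <- max(max(x, 9), (x * 9)) {0,1,2,3,4,5,6,7,8,9,10,11,12,13,14,15}
step 10: z <- (-3 + -7)               {0,1,2,3,4,5,6,7,8,9,10,11,12,13,14,15}
step 11: z <- 7                       {0,1,2,3,4,5,6,7,8,9,10,11,12,13,14,15}
step 12: w <- ((z % -3) + (z * 3))    {0,1,2,3,4,5,6,7,8,9,10,11,12,13,14,15}
step 13: w <- ((-1 // 4) % 5)         {0,1,2,3,4,5,6,7,8,9,10,11,12,13,14,15}

Answer: 14 steps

w: 4,4,4,4,4,4,4,4,4,4,4,4,4,4,4,4
z: 7,7,7,7,7,7,7,7,7,7,7,7,7,7,7,7
x: 0,0,0,0,1,1,1,1,2,2,2,2,3,3,3,3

steps = 14; useful = 193; efficiency = 193/224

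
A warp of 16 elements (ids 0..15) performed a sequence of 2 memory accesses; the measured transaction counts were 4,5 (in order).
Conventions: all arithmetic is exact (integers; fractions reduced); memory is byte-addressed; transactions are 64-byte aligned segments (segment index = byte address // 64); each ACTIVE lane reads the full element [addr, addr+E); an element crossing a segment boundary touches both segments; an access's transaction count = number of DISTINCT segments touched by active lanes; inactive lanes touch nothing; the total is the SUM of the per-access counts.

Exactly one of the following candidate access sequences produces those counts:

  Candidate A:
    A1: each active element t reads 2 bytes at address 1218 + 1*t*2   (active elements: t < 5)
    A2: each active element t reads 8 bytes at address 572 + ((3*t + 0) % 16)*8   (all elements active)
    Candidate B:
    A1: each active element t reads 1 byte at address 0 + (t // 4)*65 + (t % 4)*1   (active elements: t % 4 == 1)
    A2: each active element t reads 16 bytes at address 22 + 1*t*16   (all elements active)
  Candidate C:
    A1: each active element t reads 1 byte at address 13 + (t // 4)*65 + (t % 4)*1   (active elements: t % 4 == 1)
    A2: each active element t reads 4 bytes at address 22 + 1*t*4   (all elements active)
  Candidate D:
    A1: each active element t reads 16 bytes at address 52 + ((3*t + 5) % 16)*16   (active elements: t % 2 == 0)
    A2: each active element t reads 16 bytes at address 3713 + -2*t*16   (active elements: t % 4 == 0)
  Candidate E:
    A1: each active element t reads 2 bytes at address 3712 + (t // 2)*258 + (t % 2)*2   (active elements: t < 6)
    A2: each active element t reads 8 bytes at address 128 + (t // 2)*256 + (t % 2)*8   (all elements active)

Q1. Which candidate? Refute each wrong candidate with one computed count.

A: A1 gives 1 transaction, not 4
C: A2 gives 2 transactions, not 5
D: A2 gives 4 transactions, not 5
E: A1 gives 3 transactions, not 4
B: all counts match (4,5)

Answer: B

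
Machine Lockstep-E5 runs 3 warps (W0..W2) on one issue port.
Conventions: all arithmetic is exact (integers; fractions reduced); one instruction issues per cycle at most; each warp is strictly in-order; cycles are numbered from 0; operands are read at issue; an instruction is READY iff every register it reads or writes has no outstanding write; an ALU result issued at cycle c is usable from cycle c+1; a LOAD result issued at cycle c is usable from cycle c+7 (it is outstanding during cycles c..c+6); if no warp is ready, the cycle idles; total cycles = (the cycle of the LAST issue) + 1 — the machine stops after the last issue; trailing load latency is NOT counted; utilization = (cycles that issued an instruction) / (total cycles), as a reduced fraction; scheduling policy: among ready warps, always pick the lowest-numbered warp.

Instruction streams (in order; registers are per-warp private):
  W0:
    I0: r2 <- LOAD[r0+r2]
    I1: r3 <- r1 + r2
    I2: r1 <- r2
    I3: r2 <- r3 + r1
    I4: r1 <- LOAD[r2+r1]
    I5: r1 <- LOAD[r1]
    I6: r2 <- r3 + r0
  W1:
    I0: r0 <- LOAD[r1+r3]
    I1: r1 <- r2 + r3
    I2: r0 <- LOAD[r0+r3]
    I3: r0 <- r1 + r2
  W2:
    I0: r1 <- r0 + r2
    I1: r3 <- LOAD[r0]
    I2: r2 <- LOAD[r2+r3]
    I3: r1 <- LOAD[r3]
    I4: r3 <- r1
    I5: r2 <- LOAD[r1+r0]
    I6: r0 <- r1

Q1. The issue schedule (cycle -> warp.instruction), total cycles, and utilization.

cycle 0: W0.I0
cycle 1: W1.I0
cycle 2: W1.I1
cycle 3: W2.I0
cycle 4: W2.I1
cycle 5: idle
cycle 6: idle
cycle 7: W0.I1
cycle 8: W0.I2
cycle 9: W0.I3
cycle 10: W0.I4
cycle 11: W1.I2
cycle 12: W2.I2
cycle 13: W2.I3
cycle 14: idle
cycle 15: idle
cycle 16: idle
cycle 17: W0.I5
cycle 18: W0.I6
cycle 19: W1.I3
cycle 20: W2.I4
cycle 21: W2.I5
cycle 22: W2.I6

Answer: 23 cycles, utilization 18/23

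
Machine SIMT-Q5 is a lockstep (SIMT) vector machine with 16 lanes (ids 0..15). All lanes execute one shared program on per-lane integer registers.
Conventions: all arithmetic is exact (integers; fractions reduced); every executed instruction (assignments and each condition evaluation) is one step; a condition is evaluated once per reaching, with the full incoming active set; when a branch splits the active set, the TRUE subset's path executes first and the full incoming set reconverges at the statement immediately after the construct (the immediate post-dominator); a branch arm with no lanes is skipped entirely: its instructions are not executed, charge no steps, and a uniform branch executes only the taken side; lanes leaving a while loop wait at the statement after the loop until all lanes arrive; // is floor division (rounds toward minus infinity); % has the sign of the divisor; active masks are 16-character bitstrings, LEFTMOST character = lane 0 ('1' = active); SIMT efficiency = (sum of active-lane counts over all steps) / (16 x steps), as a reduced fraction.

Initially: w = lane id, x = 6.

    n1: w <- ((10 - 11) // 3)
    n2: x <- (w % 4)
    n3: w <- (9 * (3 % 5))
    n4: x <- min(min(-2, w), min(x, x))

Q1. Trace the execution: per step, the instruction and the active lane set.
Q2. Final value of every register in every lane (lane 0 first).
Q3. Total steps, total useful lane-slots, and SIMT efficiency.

step 0: w <- ((10 - 11) // 3)        1111111111111111
step 1: x <- (w % 4)                 1111111111111111
step 2: w <- (9 * (3 % 5))           1111111111111111
step 3: x <- min(min(-2, w), min(x, x)) 1111111111111111

Answer: 4 steps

w: 27,27,27,27,27,27,27,27,27,27,27,27,27,27,27,27
x: -2,-2,-2,-2,-2,-2,-2,-2,-2,-2,-2,-2,-2,-2,-2,-2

steps = 4; useful = 64; efficiency = 64/64 = 1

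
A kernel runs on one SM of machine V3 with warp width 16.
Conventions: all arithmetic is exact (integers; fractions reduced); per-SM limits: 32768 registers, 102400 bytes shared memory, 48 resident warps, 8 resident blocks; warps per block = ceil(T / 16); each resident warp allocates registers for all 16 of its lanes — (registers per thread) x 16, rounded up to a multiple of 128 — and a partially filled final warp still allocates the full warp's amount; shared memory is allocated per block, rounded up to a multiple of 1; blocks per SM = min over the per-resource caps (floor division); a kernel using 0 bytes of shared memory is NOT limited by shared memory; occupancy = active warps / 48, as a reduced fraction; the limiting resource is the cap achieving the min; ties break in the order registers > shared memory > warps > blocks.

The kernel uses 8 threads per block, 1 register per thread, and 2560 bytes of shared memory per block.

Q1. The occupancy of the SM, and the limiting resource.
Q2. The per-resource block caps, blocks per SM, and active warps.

Answer: occupancy 1/6, limited by blocks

registers: 256 blocks
shared memory: 40 blocks
warps: 48 blocks
blocks: 8 blocks

Answer: 8 blocks, 8 active warps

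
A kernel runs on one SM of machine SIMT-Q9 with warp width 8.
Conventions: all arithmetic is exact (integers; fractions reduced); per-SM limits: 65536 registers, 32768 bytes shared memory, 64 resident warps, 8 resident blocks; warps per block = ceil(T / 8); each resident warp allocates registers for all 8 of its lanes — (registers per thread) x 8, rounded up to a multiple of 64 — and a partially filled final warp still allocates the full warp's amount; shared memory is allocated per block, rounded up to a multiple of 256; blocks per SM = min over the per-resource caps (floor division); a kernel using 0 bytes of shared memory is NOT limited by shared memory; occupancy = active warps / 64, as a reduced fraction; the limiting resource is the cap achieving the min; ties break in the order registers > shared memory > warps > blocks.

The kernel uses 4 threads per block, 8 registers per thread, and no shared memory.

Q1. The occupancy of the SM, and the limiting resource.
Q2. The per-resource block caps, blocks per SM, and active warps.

Answer: occupancy 1/8, limited by blocks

registers: 1024 blocks
shared memory: no limit (kernel uses none)
warps: 64 blocks
blocks: 8 blocks

Answer: 8 blocks, 8 active warps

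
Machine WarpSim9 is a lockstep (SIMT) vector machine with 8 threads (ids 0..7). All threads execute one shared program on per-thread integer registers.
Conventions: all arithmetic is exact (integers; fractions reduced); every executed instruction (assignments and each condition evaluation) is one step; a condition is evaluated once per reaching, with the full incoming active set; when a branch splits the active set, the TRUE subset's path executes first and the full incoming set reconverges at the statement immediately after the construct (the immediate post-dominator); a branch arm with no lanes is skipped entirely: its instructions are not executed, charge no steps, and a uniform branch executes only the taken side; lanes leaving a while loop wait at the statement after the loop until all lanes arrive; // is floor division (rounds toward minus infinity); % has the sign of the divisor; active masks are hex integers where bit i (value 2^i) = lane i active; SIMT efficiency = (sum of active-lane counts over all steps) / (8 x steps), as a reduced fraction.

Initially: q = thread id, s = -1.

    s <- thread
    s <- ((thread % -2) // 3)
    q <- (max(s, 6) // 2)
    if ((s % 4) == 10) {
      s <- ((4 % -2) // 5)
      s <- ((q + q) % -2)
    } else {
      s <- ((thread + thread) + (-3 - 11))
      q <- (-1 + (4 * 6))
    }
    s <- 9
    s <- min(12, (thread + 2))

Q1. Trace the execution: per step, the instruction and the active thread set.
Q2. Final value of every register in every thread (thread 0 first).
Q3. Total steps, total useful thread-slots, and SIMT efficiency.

step 0: s <- thread                  0xff
step 1: s <- ((thread % -2) // 3)    0xff
step 2: q <- (max(s, 6) // 2)        0xff
step 3: eval ((s % 4) == 10)         0xff
step 4: s <- ((thread + thread) + (-3 - 11)) 0xff
step 5: q <- (-1 + (4 * 6))          0xff
step 6: s <- 9                       0xff
step 7: s <- min(12, (thread + 2))   0xff

Answer: 8 steps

q: 23,23,23,23,23,23,23,23
s: 2,3,4,5,6,7,8,9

steps = 8; useful = 64; efficiency = 64/64 = 1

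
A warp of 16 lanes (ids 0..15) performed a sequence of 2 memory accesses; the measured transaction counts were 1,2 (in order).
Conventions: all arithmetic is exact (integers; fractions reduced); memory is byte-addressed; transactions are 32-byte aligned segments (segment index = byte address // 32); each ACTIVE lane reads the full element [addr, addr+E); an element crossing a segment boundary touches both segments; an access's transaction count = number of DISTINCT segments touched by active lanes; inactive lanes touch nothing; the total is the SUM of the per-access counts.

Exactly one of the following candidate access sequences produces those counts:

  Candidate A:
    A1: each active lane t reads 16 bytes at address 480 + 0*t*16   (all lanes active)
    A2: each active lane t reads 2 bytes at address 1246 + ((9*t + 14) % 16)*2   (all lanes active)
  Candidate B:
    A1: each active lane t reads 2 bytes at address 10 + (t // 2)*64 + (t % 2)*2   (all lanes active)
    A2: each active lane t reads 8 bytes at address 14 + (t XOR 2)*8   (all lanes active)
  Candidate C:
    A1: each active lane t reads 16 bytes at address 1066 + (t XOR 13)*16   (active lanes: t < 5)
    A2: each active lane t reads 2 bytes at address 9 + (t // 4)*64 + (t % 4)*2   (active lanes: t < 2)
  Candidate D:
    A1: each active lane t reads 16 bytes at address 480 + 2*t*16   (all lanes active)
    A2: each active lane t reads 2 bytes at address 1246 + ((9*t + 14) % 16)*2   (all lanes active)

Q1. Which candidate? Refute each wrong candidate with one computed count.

B: A1 gives 8 transactions, not 1
C: A1 gives 5 transactions, not 1
D: A1 gives 16 transactions, not 1
A: all counts match (1,2)

Answer: A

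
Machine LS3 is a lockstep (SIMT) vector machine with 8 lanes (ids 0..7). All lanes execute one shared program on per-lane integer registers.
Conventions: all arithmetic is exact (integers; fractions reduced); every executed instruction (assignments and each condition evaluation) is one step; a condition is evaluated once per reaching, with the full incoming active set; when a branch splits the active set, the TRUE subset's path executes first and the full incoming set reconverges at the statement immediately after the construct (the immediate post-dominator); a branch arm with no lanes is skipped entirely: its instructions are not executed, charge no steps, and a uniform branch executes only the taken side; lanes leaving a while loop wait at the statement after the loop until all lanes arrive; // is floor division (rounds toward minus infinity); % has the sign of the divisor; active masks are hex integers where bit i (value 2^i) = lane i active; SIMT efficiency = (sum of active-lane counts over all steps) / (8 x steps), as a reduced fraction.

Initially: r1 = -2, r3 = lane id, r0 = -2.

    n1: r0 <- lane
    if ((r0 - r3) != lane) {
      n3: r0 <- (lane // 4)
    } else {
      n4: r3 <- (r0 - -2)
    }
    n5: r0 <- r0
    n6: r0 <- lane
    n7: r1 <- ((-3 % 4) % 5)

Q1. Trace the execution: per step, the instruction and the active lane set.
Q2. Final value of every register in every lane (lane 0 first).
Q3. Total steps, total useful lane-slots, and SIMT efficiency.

step 0: r0 <- lane                   0xff
step 1: eval ((r0 - r3) != lane)     0xff
step 2: r0 <- (lane // 4)            0xfe
step 3: r3 <- (r0 - -2)              0x01
step 4: r0 <- r0                     0xff
step 5: r0 <- lane                   0xff
step 6: r1 <- ((-3 % 4) % 5)         0xff

Answer: 7 steps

r1: 1,1,1,1,1,1,1,1
r3: 2,1,2,3,4,5,6,7
r0: 0,1,2,3,4,5,6,7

steps = 7; useful = 48; efficiency = 48/56 = 6/7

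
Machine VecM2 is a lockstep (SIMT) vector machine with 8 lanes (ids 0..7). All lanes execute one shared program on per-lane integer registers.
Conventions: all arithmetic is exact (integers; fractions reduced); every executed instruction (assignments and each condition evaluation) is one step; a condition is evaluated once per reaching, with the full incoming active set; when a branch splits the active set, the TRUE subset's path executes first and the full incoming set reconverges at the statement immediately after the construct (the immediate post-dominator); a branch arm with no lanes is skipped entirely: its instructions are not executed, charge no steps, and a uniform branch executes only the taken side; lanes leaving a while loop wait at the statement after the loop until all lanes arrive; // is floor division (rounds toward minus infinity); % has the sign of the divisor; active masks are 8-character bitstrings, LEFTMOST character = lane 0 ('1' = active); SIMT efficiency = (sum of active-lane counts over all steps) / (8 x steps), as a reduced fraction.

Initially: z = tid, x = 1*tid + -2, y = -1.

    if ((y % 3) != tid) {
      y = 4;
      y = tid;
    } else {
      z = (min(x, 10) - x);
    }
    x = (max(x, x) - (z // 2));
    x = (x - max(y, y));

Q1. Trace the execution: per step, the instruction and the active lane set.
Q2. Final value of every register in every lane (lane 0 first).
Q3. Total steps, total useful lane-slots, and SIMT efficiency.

step 0: eval ((y % 3) != tid)        11111111
step 1: y <- 4                       11011111
step 2: y <- tid                     11011111
step 3: z <- (min(x, 10) - x)        00100000
step 4: x <- (max(x, x) - (z // 2))  11111111
step 5: x <- (x - max(y, y))         11111111

Answer: 6 steps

z: 0,1,0,3,4,5,6,7
x: -2,-2,1,-3,-4,-4,-5,-5
y: 0,1,-1,3,4,5,6,7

steps = 6; useful = 39; efficiency = 39/48 = 13/16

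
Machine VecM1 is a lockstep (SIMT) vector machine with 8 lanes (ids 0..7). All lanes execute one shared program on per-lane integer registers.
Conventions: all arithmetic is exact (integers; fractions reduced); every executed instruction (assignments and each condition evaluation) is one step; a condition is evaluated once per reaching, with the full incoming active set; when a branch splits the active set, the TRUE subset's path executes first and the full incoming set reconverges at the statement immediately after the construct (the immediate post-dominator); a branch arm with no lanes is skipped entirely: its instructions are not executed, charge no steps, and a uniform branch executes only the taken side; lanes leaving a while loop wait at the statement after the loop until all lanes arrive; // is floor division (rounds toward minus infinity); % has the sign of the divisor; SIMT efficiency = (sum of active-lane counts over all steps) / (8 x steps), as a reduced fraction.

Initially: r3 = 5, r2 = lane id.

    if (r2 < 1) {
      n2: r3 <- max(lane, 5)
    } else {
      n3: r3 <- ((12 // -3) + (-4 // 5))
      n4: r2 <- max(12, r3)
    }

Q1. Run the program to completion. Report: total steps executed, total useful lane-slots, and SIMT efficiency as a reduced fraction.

Answer: 4 steps, 23 useful, 23/32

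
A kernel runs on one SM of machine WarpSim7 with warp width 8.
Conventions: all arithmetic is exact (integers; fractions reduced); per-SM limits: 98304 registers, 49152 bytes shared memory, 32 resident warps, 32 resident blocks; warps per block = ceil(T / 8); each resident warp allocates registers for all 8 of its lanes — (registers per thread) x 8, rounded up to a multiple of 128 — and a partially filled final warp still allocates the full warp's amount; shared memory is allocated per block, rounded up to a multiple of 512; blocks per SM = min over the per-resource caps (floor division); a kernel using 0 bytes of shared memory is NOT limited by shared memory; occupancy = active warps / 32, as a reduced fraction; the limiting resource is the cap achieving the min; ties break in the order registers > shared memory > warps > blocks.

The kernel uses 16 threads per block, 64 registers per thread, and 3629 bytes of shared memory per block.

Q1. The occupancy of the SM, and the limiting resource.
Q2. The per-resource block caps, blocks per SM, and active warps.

Answer: occupancy 3/4, limited by shared memory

registers: 96 blocks
shared memory: 12 blocks
warps: 16 blocks
blocks: 32 blocks

Answer: 12 blocks, 24 active warps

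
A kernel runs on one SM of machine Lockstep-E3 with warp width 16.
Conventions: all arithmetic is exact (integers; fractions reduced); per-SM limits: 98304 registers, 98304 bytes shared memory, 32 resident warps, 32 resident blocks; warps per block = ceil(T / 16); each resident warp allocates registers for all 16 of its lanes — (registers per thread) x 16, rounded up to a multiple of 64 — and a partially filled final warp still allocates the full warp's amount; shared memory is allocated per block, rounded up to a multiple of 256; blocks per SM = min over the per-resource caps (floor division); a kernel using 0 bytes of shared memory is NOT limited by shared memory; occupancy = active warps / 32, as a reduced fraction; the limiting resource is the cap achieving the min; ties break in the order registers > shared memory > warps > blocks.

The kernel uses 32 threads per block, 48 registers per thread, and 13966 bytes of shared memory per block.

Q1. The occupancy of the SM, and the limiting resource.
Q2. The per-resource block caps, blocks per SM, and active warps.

Answer: occupancy 3/8, limited by shared memory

registers: 64 blocks
shared memory: 6 blocks
warps: 16 blocks
blocks: 32 blocks

Answer: 6 blocks, 12 active warps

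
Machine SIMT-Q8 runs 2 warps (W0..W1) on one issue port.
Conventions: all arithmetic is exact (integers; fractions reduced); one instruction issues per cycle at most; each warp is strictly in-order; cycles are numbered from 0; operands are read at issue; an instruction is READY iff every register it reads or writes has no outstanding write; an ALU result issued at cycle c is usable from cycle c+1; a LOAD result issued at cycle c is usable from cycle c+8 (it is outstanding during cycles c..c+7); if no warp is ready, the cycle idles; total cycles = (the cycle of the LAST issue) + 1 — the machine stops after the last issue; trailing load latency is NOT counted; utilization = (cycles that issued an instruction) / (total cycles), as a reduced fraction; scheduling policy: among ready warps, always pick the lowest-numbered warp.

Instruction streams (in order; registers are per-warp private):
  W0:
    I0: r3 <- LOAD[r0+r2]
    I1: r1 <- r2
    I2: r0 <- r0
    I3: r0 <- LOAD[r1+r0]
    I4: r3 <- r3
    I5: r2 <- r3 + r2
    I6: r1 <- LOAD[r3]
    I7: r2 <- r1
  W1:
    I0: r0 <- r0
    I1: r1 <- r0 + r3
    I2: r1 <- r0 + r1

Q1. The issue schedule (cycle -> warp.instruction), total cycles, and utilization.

cycle 0: W0.I0
cycle 1: W0.I1
cycle 2: W0.I2
cycle 3: W0.I3
cycle 4: W1.I0
cycle 5: W1.I1
cycle 6: W1.I2
cycle 7: idle
cycle 8: W0.I4
cycle 9: W0.I5
cycle 10: W0.I6
cycle 11: idle
cycle 12: idle
cycle 13: idle
cycle 14: idle
cycle 15: idle
cycle 16: idle
cycle 17: idle
cycle 18: W0.I7

Answer: 19 cycles, utilization 11/19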